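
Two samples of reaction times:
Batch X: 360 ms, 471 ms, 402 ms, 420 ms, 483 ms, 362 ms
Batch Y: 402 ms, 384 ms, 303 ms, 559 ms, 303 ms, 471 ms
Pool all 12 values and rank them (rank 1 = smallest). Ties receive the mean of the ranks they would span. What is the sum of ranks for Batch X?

42

Sorted (ascending): 303, 303, 360, 362, 384, 402, 402, 420, 471, 471, 483, 559
The 2 values of 303 occupy positions 1–2 → average rank (1+2)/2 = 1.5.
The 2 values of 402 occupy positions 6–7 → average rank (6+7)/2 = 6.5.
The 2 values of 471 occupy positions 9–10 → average rank (9+10)/2 = 9.5.
Batch X values → pooled ranks: 360→3, 471→9.5, 402→6.5, 420→8, 483→11, 362→4
Rank sum = 3 + 9.5 + 6.5 + 8 + 11 + 4 = 42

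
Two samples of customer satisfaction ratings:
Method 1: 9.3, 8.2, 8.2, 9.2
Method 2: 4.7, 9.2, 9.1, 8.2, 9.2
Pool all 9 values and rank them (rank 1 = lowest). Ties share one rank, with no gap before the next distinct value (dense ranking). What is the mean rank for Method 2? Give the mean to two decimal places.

2.80

Sorted (ascending): 4.7, 8.2, 8.2, 8.2, 9.1, 9.2, 9.2, 9.2, 9.3
The 3 values of 8.2 share dense rank 2.
The 3 values of 9.2 share dense rank 4.
Remaining distinct values take the next consecutive integers.
Method 2 values → pooled ranks: 4.7→1, 9.2→4, 9.1→3, 8.2→2, 9.2→4
Mean rank = (1 + 4 + 3 + 2 + 4) / 5 = 2.80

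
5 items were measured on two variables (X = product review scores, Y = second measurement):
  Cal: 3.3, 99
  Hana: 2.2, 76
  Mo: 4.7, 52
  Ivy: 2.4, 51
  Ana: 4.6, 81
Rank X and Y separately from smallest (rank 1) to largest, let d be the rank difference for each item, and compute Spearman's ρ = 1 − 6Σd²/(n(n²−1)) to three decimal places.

Ranks of variable 1: 3, 1, 5, 2, 4
Ranks of variable 2: 5, 3, 2, 1, 4
d = r₁ − r₂: -2, -2, 3, 1, 0
d²: 4, 4, 9, 1, 0; Σd² = 18
ρ = 1 − 6·18/(5·24) = 1 − 108/120 = 0.100

0.100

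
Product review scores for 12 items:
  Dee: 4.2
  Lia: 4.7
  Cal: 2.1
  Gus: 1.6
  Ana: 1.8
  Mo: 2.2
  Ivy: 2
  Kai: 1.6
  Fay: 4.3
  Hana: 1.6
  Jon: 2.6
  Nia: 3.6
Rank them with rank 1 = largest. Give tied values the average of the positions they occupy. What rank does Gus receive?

11

Sorted (descending): 4.7, 4.3, 4.2, 3.6, 2.6, 2.2, 2.1, 2, 1.8, 1.6, 1.6, 1.6
The 3 values of 1.6 occupy positions 10–12 → average rank 11.
Gus has value 1.6 → rank 11.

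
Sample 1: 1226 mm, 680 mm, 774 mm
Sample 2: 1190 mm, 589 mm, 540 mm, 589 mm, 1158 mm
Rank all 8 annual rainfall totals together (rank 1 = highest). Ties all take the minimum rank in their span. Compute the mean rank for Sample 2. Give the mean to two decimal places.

Sorted (descending): 1226, 1190, 1158, 774, 680, 589, 589, 540
The 2 values of 589 occupy positions 6–7 → each gets rank 6.
Sample 2 values → pooled ranks: 1190→2, 589→6, 540→8, 589→6, 1158→3
Mean rank = (2 + 6 + 8 + 6 + 3) / 5 = 5.00

5.00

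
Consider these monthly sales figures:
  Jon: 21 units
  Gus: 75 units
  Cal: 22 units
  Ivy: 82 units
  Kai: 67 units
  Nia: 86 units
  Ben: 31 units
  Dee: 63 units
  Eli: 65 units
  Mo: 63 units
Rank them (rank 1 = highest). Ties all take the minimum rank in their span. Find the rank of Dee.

Sorted (descending): 86, 82, 75, 67, 65, 63, 63, 31, 22, 21
The 2 values of 63 occupy positions 6–7 → each gets rank 6.
Dee has value 63 units → rank 6.

6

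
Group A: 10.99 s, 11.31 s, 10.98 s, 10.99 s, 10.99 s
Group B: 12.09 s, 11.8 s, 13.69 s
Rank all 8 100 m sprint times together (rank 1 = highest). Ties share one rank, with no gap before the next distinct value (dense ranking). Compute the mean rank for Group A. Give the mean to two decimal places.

Sorted (descending): 13.69, 12.09, 11.8, 11.31, 10.99, 10.99, 10.99, 10.98
The 3 values of 10.99 share dense rank 5.
Remaining distinct values take the next consecutive integers.
Group A values → pooled ranks: 10.99→5, 11.31→4, 10.98→6, 10.99→5, 10.99→5
Mean rank = (5 + 4 + 6 + 5 + 5) / 5 = 5.00

5.00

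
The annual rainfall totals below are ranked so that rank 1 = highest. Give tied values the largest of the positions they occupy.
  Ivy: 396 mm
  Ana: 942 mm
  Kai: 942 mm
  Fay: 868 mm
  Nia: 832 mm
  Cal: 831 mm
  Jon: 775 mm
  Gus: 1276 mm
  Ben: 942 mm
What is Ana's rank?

4

Sorted (descending): 1276, 942, 942, 942, 868, 832, 831, 775, 396
The 3 values of 942 occupy positions 2–4 → each gets rank 4.
Ana has value 942 mm → rank 4.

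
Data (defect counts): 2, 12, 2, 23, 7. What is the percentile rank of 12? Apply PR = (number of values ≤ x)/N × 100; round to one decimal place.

N = 5.
Strictly below 12: 3. Equal to 12: 1.
PR = 4/5 × 100 = 80.0

80.0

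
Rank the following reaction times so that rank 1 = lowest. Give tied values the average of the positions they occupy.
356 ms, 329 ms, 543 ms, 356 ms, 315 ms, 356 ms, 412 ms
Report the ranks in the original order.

Sorted (ascending): 315, 329, 356, 356, 356, 412, 543
The 3 values of 356 occupy positions 3–5 → average rank 4.

4, 2, 7, 4, 1, 4, 6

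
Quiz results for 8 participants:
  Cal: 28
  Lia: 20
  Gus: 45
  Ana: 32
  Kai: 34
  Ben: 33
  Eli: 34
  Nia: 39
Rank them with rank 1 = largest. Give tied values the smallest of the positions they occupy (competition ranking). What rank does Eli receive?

3

Sorted (descending): 45, 39, 34, 34, 33, 32, 28, 20
The 2 values of 34 occupy positions 3–4 → each gets rank 3.
Eli has value 34 → rank 3.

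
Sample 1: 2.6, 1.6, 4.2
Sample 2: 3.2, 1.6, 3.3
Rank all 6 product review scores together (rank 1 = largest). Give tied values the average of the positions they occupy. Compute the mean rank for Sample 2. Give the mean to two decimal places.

3.50

Sorted (descending): 4.2, 3.3, 3.2, 2.6, 1.6, 1.6
The 2 values of 1.6 occupy positions 5–6 → average rank (5+6)/2 = 5.5.
Sample 2 values → pooled ranks: 3.2→3, 1.6→5.5, 3.3→2
Mean rank = (3 + 5.5 + 2) / 3 = 3.50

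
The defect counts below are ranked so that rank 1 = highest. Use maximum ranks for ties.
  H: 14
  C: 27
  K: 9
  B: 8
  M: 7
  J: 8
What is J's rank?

5

Sorted (descending): 27, 14, 9, 8, 8, 7
The 2 values of 8 occupy positions 4–5 → each gets rank 5.
J has value 8 → rank 5.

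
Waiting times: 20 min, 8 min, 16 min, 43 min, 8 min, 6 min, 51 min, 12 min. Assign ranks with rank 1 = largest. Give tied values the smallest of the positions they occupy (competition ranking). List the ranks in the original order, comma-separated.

3, 6, 4, 2, 6, 8, 1, 5

Sorted (descending): 51, 43, 20, 16, 12, 8, 8, 6
The 2 values of 8 occupy positions 6–7 → each gets rank 6.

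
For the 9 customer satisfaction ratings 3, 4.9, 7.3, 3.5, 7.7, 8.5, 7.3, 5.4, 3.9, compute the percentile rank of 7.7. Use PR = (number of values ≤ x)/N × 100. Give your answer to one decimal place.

88.9

N = 9.
Strictly below 7.7: 7. Equal to 7.7: 1.
PR = 8/9 × 100 = 88.9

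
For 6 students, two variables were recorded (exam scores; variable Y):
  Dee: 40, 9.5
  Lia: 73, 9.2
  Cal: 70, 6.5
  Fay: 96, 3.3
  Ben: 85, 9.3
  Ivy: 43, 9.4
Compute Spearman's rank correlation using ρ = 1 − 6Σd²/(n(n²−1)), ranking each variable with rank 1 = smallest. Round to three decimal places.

-0.771

Ranks of variable 1: 1, 4, 3, 6, 5, 2
Ranks of variable 2: 6, 3, 2, 1, 4, 5
d = r₁ − r₂: -5, 1, 1, 5, 1, -3
d²: 25, 1, 1, 25, 1, 9; Σd² = 62
ρ = 1 − 6·62/(6·35) = 1 − 372/210 = -0.771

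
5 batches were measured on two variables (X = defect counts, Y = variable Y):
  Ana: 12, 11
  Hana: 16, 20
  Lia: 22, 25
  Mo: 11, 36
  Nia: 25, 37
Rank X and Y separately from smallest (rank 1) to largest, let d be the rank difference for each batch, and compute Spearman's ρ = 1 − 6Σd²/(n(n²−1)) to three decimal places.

Ranks of variable 1: 2, 3, 4, 1, 5
Ranks of variable 2: 1, 2, 3, 4, 5
d = r₁ − r₂: 1, 1, 1, -3, 0
d²: 1, 1, 1, 9, 0; Σd² = 12
ρ = 1 − 6·12/(5·24) = 1 − 72/120 = 0.400

0.400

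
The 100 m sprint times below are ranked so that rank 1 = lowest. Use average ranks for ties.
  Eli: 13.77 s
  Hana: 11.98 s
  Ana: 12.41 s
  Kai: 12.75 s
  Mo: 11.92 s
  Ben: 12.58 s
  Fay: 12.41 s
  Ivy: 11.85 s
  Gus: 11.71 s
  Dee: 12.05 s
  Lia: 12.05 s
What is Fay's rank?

7.5

Sorted (ascending): 11.71, 11.85, 11.92, 11.98, 12.05, 12.05, 12.41, 12.41, 12.58, 12.75, 13.77
The 2 values of 12.05 occupy positions 5–6 → average rank (5+6)/2 = 5.5.
The 2 values of 12.41 occupy positions 7–8 → average rank (7+8)/2 = 7.5.
Fay has value 12.41 s → rank 7.5.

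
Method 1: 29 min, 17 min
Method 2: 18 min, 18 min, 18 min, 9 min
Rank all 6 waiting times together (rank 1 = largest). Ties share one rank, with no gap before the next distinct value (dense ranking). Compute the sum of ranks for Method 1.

4

Sorted (descending): 29, 18, 18, 18, 17, 9
The 3 values of 18 share dense rank 2.
Remaining distinct values take the next consecutive integers.
Method 1 values → pooled ranks: 29→1, 17→3
Rank sum = 1 + 3 = 4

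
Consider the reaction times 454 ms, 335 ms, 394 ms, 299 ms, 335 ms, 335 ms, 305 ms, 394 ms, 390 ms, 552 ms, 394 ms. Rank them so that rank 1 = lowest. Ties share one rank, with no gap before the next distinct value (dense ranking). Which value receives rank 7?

Sorted (ascending): 299, 305, 335, 335, 335, 390, 394, 394, 394, 454, 552
The 3 values of 335 share dense rank 3.
The 3 values of 394 share dense rank 5.
Remaining distinct values take the next consecutive integers.
Rank 7 → value 552.

552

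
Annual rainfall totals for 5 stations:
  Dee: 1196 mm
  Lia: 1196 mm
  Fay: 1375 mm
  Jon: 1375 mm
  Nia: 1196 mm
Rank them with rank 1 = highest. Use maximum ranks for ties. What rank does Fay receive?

Sorted (descending): 1375, 1375, 1196, 1196, 1196
The 2 values of 1375 occupy positions 1–2 → each gets rank 2.
The 3 values of 1196 occupy positions 3–5 → each gets rank 5.
Fay has value 1375 mm → rank 2.

2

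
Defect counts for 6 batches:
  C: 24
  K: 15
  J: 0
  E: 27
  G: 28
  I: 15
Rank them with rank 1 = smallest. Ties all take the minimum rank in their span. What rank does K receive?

2

Sorted (ascending): 0, 15, 15, 24, 27, 28
The 2 values of 15 occupy positions 2–3 → each gets rank 2.
K has value 15 → rank 2.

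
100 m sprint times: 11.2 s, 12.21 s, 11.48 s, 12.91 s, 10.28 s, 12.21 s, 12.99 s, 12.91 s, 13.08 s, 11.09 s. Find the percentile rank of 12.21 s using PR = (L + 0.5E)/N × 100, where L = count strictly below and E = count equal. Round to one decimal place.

N = 10.
Strictly below 12.21: 4. Equal to 12.21: 2.
PR = (4 + 0.5·2)/10 × 100 = 50.0

50.0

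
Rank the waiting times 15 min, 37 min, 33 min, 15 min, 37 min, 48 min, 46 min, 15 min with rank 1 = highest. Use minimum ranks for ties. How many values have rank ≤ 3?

4

Sorted (descending): 48, 46, 37, 37, 33, 15, 15, 15
The 2 values of 37 occupy positions 3–4 → each gets rank 3.
The 3 values of 15 occupy positions 6–8 → each gets rank 6.
Ranks ≤ 3: {1, 2, 3, 3} → 4 values.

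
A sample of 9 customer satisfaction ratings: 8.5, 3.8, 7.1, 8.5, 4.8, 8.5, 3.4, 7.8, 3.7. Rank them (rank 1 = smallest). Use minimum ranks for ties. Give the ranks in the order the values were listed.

7, 3, 5, 7, 4, 7, 1, 6, 2

Sorted (ascending): 3.4, 3.7, 3.8, 4.8, 7.1, 7.8, 8.5, 8.5, 8.5
The 3 values of 8.5 occupy positions 7–9 → each gets rank 7.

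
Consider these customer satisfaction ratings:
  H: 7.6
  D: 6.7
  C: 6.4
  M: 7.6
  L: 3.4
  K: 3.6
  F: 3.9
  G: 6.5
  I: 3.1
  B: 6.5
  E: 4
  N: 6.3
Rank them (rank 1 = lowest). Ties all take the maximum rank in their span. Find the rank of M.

12

Sorted (ascending): 3.1, 3.4, 3.6, 3.9, 4, 6.3, 6.4, 6.5, 6.5, 6.7, 7.6, 7.6
The 2 values of 6.5 occupy positions 8–9 → each gets rank 9.
The 2 values of 7.6 occupy positions 11–12 → each gets rank 12.
M has value 7.6 → rank 12.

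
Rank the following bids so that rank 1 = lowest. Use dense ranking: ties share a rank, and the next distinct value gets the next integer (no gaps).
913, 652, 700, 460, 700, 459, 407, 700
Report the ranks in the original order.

6, 4, 5, 3, 5, 2, 1, 5

Sorted (ascending): 407, 459, 460, 652, 700, 700, 700, 913
The 3 values of 700 share dense rank 5.
Remaining distinct values take the next consecutive integers.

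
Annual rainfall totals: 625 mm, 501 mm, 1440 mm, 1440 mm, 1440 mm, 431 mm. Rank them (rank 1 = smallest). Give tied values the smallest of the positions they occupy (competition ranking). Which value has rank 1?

431

Sorted (ascending): 431, 501, 625, 1440, 1440, 1440
The 3 values of 1440 occupy positions 4–6 → each gets rank 4.
Rank 1 → value 431.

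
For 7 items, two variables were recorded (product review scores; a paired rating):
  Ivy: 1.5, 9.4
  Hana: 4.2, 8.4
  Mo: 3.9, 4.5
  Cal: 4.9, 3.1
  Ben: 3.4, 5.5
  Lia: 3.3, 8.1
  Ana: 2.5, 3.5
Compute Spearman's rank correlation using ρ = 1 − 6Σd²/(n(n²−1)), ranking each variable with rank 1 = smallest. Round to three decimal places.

Ranks of variable 1: 1, 6, 5, 7, 4, 3, 2
Ranks of variable 2: 7, 6, 3, 1, 4, 5, 2
d = r₁ − r₂: -6, 0, 2, 6, 0, -2, 0
d²: 36, 0, 4, 36, 0, 4, 0; Σd² = 80
ρ = 1 − 6·80/(7·48) = 1 − 480/336 = -0.429

-0.429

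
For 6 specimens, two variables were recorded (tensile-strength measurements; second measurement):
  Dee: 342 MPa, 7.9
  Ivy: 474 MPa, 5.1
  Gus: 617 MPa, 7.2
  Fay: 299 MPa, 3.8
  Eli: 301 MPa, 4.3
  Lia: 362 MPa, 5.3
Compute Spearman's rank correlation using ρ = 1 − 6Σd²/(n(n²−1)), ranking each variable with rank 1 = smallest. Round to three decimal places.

0.600

Ranks of variable 1: 3, 5, 6, 1, 2, 4
Ranks of variable 2: 6, 3, 5, 1, 2, 4
d = r₁ − r₂: -3, 2, 1, 0, 0, 0
d²: 9, 4, 1, 0, 0, 0; Σd² = 14
ρ = 1 − 6·14/(6·35) = 1 − 84/210 = 0.600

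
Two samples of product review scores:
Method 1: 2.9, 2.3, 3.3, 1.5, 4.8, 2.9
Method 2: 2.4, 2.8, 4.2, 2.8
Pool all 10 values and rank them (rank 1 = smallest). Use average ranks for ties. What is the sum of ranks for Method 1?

Sorted (ascending): 1.5, 2.3, 2.4, 2.8, 2.8, 2.9, 2.9, 3.3, 4.2, 4.8
The 2 values of 2.8 occupy positions 4–5 → average rank (4+5)/2 = 4.5.
The 2 values of 2.9 occupy positions 6–7 → average rank (6+7)/2 = 6.5.
Method 1 values → pooled ranks: 2.9→6.5, 2.3→2, 3.3→8, 1.5→1, 4.8→10, 2.9→6.5
Rank sum = 6.5 + 2 + 8 + 1 + 10 + 6.5 = 34

34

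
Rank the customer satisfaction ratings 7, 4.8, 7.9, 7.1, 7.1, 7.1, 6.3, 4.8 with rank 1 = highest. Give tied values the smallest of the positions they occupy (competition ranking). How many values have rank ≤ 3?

4

Sorted (descending): 7.9, 7.1, 7.1, 7.1, 7, 6.3, 4.8, 4.8
The 3 values of 7.1 occupy positions 2–4 → each gets rank 2.
The 2 values of 4.8 occupy positions 7–8 → each gets rank 7.
Ranks ≤ 3: {1, 2, 2, 2} → 4 values.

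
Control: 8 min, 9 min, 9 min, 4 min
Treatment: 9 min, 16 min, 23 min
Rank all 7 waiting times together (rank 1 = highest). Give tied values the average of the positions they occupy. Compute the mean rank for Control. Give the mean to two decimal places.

5.25

Sorted (descending): 23, 16, 9, 9, 9, 8, 4
The 3 values of 9 occupy positions 3–5 → average rank 4.
Control values → pooled ranks: 8→6, 9→4, 9→4, 4→7
Mean rank = (6 + 4 + 4 + 7) / 4 = 5.25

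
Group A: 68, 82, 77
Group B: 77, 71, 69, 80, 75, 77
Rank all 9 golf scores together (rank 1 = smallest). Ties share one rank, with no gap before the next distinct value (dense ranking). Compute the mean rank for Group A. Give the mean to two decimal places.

4.33

Sorted (ascending): 68, 69, 71, 75, 77, 77, 77, 80, 82
The 3 values of 77 share dense rank 5.
Remaining distinct values take the next consecutive integers.
Group A values → pooled ranks: 68→1, 82→7, 77→5
Mean rank = (1 + 7 + 5) / 3 = 4.33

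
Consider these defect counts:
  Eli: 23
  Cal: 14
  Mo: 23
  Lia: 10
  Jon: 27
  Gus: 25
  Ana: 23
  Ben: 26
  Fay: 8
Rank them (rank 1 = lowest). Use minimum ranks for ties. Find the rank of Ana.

Sorted (ascending): 8, 10, 14, 23, 23, 23, 25, 26, 27
The 3 values of 23 occupy positions 4–6 → each gets rank 4.
Ana has value 23 → rank 4.

4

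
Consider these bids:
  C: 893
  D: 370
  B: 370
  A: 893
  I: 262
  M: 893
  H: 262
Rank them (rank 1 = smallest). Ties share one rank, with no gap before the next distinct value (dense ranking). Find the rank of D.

Sorted (ascending): 262, 262, 370, 370, 893, 893, 893
The 2 values of 262 share dense rank 1.
The 2 values of 370 share dense rank 2.
The 3 values of 893 share dense rank 3.
D has value 370 → rank 2.

2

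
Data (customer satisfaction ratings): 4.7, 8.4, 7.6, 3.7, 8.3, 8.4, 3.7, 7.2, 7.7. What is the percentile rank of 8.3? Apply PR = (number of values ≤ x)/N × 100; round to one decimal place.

77.8

N = 9.
Strictly below 8.3: 6. Equal to 8.3: 1.
PR = 7/9 × 100 = 77.8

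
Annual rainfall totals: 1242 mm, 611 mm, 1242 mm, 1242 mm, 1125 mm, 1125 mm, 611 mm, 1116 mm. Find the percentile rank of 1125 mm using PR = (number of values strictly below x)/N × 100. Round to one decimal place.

37.5

N = 8.
Strictly below 1125: 3. Equal to 1125: 2.
PR = 3/8 × 100 = 37.5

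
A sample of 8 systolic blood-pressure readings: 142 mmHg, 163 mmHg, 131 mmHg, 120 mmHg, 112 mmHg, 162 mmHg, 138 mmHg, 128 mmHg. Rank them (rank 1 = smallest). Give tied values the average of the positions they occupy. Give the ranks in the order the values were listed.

6, 8, 4, 2, 1, 7, 5, 3

Sorted (ascending): 112, 120, 128, 131, 138, 142, 162, 163
No ties — each value takes its position as its rank.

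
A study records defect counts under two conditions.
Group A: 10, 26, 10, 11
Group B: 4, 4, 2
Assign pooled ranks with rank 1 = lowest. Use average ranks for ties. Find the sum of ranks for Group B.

6

Sorted (ascending): 2, 4, 4, 10, 10, 11, 26
The 2 values of 4 occupy positions 2–3 → average rank (2+3)/2 = 2.5.
The 2 values of 10 occupy positions 4–5 → average rank (4+5)/2 = 4.5.
Group B values → pooled ranks: 4→2.5, 4→2.5, 2→1
Rank sum = 2.5 + 2.5 + 1 = 6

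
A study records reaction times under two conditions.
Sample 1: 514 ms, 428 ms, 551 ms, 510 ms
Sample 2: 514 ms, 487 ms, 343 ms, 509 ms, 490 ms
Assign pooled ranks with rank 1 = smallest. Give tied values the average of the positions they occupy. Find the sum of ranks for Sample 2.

20.5

Sorted (ascending): 343, 428, 487, 490, 509, 510, 514, 514, 551
The 2 values of 514 occupy positions 7–8 → average rank (7+8)/2 = 7.5.
Sample 2 values → pooled ranks: 514→7.5, 487→3, 343→1, 509→5, 490→4
Rank sum = 7.5 + 3 + 1 + 5 + 4 = 20.5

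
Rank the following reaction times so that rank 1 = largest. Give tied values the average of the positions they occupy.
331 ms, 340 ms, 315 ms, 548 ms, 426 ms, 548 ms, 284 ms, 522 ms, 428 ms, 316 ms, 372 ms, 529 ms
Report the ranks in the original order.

Sorted (descending): 548, 548, 529, 522, 428, 426, 372, 340, 331, 316, 315, 284
The 2 values of 548 occupy positions 1–2 → average rank (1+2)/2 = 1.5.

9, 8, 11, 1.5, 6, 1.5, 12, 4, 5, 10, 7, 3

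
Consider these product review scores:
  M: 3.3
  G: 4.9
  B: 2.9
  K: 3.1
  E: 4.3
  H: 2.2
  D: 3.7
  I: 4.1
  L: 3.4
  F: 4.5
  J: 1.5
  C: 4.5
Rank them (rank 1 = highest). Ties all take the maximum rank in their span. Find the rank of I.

5

Sorted (descending): 4.9, 4.5, 4.5, 4.3, 4.1, 3.7, 3.4, 3.3, 3.1, 2.9, 2.2, 1.5
The 2 values of 4.5 occupy positions 2–3 → each gets rank 3.
I has value 4.1 → rank 5.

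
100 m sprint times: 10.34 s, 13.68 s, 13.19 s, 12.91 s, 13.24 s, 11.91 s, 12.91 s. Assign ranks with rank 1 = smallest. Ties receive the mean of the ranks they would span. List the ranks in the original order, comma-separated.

1, 7, 5, 3.5, 6, 2, 3.5

Sorted (ascending): 10.34, 11.91, 12.91, 12.91, 13.19, 13.24, 13.68
The 2 values of 12.91 occupy positions 3–4 → average rank (3+4)/2 = 3.5.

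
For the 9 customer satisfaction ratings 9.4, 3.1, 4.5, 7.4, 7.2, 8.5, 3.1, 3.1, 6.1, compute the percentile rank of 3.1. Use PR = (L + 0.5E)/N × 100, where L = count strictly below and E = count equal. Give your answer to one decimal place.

N = 9.
Strictly below 3.1: 0. Equal to 3.1: 3.
PR = (0 + 0.5·3)/9 × 100 = 16.7

16.7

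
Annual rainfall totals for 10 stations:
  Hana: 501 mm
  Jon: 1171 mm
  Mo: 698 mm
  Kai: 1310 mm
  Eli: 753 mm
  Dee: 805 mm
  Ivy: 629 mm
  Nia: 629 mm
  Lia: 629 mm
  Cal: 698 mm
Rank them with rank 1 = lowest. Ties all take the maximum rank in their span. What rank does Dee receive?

Sorted (ascending): 501, 629, 629, 629, 698, 698, 753, 805, 1171, 1310
The 3 values of 629 occupy positions 2–4 → each gets rank 4.
The 2 values of 698 occupy positions 5–6 → each gets rank 6.
Dee has value 805 mm → rank 8.

8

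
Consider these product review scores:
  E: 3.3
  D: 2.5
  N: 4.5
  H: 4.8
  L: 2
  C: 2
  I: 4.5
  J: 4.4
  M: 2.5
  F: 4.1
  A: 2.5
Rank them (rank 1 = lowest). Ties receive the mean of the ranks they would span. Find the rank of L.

1.5

Sorted (ascending): 2, 2, 2.5, 2.5, 2.5, 3.3, 4.1, 4.4, 4.5, 4.5, 4.8
The 2 values of 2 occupy positions 1–2 → average rank (1+2)/2 = 1.5.
The 3 values of 2.5 occupy positions 3–5 → average rank 4.
The 2 values of 4.5 occupy positions 9–10 → average rank (9+10)/2 = 9.5.
L has value 2 → rank 1.5.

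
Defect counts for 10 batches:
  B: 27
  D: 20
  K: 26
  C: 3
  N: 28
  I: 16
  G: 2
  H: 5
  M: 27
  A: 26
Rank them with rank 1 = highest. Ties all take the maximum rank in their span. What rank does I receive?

7

Sorted (descending): 28, 27, 27, 26, 26, 20, 16, 5, 3, 2
The 2 values of 27 occupy positions 2–3 → each gets rank 3.
The 2 values of 26 occupy positions 4–5 → each gets rank 5.
I has value 16 → rank 7.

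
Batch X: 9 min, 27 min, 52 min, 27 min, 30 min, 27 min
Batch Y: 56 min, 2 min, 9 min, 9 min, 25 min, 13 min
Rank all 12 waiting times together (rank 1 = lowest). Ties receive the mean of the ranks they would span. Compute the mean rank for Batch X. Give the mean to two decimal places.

Sorted (ascending): 2, 9, 9, 9, 13, 25, 27, 27, 27, 30, 52, 56
The 3 values of 9 occupy positions 2–4 → average rank 3.
The 3 values of 27 occupy positions 7–9 → average rank 8.
Batch X values → pooled ranks: 9→3, 27→8, 52→11, 27→8, 30→10, 27→8
Mean rank = (3 + 8 + 11 + 8 + 10 + 8) / 6 = 8.00

8.00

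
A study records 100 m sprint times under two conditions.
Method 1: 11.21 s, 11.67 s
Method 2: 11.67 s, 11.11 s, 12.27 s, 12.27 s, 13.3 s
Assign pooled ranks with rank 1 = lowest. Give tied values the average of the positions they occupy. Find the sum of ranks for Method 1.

Sorted (ascending): 11.11, 11.21, 11.67, 11.67, 12.27, 12.27, 13.3
The 2 values of 11.67 occupy positions 3–4 → average rank (3+4)/2 = 3.5.
The 2 values of 12.27 occupy positions 5–6 → average rank (5+6)/2 = 5.5.
Method 1 values → pooled ranks: 11.21→2, 11.67→3.5
Rank sum = 2 + 3.5 = 5.5

5.5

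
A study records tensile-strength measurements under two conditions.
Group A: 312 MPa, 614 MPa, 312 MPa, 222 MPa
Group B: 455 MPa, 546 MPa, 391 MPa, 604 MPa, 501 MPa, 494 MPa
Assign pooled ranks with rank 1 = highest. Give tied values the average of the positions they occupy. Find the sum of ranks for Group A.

28

Sorted (descending): 614, 604, 546, 501, 494, 455, 391, 312, 312, 222
The 2 values of 312 occupy positions 8–9 → average rank (8+9)/2 = 8.5.
Group A values → pooled ranks: 312→8.5, 614→1, 312→8.5, 222→10
Rank sum = 8.5 + 1 + 8.5 + 10 = 28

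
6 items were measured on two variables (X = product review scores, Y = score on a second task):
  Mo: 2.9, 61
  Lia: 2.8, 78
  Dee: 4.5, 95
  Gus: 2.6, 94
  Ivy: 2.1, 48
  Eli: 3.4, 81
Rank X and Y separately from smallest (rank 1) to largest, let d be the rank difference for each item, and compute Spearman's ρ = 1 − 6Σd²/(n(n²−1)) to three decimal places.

0.600

Ranks of variable 1: 4, 3, 6, 2, 1, 5
Ranks of variable 2: 2, 3, 6, 5, 1, 4
d = r₁ − r₂: 2, 0, 0, -3, 0, 1
d²: 4, 0, 0, 9, 0, 1; Σd² = 14
ρ = 1 − 6·14/(6·35) = 1 − 84/210 = 0.600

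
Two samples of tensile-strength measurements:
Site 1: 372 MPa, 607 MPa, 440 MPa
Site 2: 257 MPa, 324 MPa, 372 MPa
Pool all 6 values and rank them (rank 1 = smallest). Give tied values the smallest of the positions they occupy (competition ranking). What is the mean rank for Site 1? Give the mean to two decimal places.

4.67

Sorted (ascending): 257, 324, 372, 372, 440, 607
The 2 values of 372 occupy positions 3–4 → each gets rank 3.
Site 1 values → pooled ranks: 372→3, 607→6, 440→5
Mean rank = (3 + 6 + 5) / 3 = 4.67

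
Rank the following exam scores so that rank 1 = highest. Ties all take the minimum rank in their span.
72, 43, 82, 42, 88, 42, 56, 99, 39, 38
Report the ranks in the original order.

4, 6, 3, 7, 2, 7, 5, 1, 9, 10

Sorted (descending): 99, 88, 82, 72, 56, 43, 42, 42, 39, 38
The 2 values of 42 occupy positions 7–8 → each gets rank 7.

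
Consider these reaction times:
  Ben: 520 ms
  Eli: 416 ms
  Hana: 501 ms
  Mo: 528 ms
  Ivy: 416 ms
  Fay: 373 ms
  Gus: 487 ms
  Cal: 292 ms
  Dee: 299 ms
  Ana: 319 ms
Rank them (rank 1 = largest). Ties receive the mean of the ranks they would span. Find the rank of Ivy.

Sorted (descending): 528, 520, 501, 487, 416, 416, 373, 319, 299, 292
The 2 values of 416 occupy positions 5–6 → average rank (5+6)/2 = 5.5.
Ivy has value 416 ms → rank 5.5.

5.5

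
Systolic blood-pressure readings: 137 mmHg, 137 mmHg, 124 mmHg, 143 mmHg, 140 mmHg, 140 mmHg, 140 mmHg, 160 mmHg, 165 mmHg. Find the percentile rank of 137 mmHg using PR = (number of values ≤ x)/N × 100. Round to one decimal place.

N = 9.
Strictly below 137: 1. Equal to 137: 2.
PR = 3/9 × 100 = 33.3

33.3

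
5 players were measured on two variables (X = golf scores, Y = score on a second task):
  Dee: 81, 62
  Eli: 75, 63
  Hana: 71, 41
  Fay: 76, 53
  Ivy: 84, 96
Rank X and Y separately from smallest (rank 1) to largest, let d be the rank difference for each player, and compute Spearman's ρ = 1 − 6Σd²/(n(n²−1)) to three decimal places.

0.700

Ranks of variable 1: 4, 2, 1, 3, 5
Ranks of variable 2: 3, 4, 1, 2, 5
d = r₁ − r₂: 1, -2, 0, 1, 0
d²: 1, 4, 0, 1, 0; Σd² = 6
ρ = 1 − 6·6/(5·24) = 1 − 36/120 = 0.700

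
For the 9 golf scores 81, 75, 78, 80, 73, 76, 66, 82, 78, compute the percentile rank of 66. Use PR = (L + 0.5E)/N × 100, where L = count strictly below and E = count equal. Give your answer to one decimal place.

5.6

N = 9.
Strictly below 66: 0. Equal to 66: 1.
PR = (0 + 0.5·1)/9 × 100 = 5.6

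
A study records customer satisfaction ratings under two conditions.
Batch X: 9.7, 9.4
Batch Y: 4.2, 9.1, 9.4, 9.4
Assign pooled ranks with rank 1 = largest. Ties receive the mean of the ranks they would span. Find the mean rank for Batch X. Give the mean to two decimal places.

2.00

Sorted (descending): 9.7, 9.4, 9.4, 9.4, 9.1, 4.2
The 3 values of 9.4 occupy positions 2–4 → average rank 3.
Batch X values → pooled ranks: 9.7→1, 9.4→3
Mean rank = (1 + 3) / 2 = 2.00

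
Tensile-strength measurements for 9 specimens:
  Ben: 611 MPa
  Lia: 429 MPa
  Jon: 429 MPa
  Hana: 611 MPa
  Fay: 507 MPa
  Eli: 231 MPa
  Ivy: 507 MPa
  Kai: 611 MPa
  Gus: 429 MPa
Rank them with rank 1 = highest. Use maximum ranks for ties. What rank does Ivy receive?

5

Sorted (descending): 611, 611, 611, 507, 507, 429, 429, 429, 231
The 3 values of 611 occupy positions 1–3 → each gets rank 3.
The 2 values of 507 occupy positions 4–5 → each gets rank 5.
The 3 values of 429 occupy positions 6–8 → each gets rank 8.
Ivy has value 507 MPa → rank 5.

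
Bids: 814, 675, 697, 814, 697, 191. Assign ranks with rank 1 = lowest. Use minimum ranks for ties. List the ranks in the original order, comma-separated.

Sorted (ascending): 191, 675, 697, 697, 814, 814
The 2 values of 697 occupy positions 3–4 → each gets rank 3.
The 2 values of 814 occupy positions 5–6 → each gets rank 5.

5, 2, 3, 5, 3, 1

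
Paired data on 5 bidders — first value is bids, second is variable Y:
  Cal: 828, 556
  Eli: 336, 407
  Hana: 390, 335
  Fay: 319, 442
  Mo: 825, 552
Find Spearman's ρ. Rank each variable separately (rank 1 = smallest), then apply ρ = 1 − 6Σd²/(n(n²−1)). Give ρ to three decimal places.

0.600

Ranks of variable 1: 5, 2, 3, 1, 4
Ranks of variable 2: 5, 2, 1, 3, 4
d = r₁ − r₂: 0, 0, 2, -2, 0
d²: 0, 0, 4, 4, 0; Σd² = 8
ρ = 1 − 6·8/(5·24) = 1 − 48/120 = 0.600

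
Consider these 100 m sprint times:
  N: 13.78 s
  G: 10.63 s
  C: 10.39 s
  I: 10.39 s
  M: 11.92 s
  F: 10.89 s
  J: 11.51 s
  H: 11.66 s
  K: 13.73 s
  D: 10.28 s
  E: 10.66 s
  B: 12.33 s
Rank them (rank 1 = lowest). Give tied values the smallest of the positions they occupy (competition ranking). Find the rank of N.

Sorted (ascending): 10.28, 10.39, 10.39, 10.63, 10.66, 10.89, 11.51, 11.66, 11.92, 12.33, 13.73, 13.78
The 2 values of 10.39 occupy positions 2–3 → each gets rank 2.
N has value 13.78 s → rank 12.

12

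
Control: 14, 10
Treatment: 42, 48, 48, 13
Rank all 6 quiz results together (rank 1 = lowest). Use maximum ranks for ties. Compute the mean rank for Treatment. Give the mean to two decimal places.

Sorted (ascending): 10, 13, 14, 42, 48, 48
The 2 values of 48 occupy positions 5–6 → each gets rank 6.
Treatment values → pooled ranks: 42→4, 48→6, 48→6, 13→2
Mean rank = (4 + 6 + 6 + 2) / 4 = 4.50

4.50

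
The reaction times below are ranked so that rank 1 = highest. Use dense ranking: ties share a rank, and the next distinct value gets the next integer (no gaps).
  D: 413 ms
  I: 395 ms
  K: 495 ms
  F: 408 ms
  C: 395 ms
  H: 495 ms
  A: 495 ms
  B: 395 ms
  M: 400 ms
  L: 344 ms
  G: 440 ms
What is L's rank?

Sorted (descending): 495, 495, 495, 440, 413, 408, 400, 395, 395, 395, 344
The 3 values of 495 share dense rank 1.
The 3 values of 395 share dense rank 6.
Remaining distinct values take the next consecutive integers.
L has value 344 ms → rank 7.

7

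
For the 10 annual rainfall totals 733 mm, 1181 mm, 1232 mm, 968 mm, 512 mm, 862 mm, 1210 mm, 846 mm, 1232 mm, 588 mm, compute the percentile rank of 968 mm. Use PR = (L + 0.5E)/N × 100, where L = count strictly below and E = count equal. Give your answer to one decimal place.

N = 10.
Strictly below 968: 5. Equal to 968: 1.
PR = (5 + 0.5·1)/10 × 100 = 55.0

55.0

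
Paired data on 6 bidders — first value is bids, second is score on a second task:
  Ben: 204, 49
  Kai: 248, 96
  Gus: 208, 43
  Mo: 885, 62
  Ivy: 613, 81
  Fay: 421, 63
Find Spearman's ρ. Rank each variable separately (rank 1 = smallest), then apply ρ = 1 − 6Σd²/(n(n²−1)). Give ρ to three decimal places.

Ranks of variable 1: 1, 3, 2, 6, 5, 4
Ranks of variable 2: 2, 6, 1, 3, 5, 4
d = r₁ − r₂: -1, -3, 1, 3, 0, 0
d²: 1, 9, 1, 9, 0, 0; Σd² = 20
ρ = 1 − 6·20/(6·35) = 1 − 120/210 = 0.429

0.429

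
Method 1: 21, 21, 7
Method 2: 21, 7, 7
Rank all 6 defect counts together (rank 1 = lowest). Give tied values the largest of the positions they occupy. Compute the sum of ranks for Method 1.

15

Sorted (ascending): 7, 7, 7, 21, 21, 21
The 3 values of 7 occupy positions 1–3 → each gets rank 3.
The 3 values of 21 occupy positions 4–6 → each gets rank 6.
Method 1 values → pooled ranks: 21→6, 21→6, 7→3
Rank sum = 6 + 6 + 3 = 15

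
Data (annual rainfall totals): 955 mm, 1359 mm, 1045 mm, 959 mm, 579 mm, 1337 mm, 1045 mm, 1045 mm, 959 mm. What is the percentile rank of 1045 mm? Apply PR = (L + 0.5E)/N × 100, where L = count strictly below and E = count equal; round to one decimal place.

N = 9.
Strictly below 1045: 4. Equal to 1045: 3.
PR = (4 + 0.5·3)/9 × 100 = 61.1

61.1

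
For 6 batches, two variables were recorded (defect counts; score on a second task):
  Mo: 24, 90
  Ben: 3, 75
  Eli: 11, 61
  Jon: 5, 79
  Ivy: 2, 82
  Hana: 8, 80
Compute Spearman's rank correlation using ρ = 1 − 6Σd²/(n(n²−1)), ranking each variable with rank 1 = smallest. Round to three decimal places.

0.086

Ranks of variable 1: 6, 2, 5, 3, 1, 4
Ranks of variable 2: 6, 2, 1, 3, 5, 4
d = r₁ − r₂: 0, 0, 4, 0, -4, 0
d²: 0, 0, 16, 0, 16, 0; Σd² = 32
ρ = 1 − 6·32/(6·35) = 1 − 192/210 = 0.086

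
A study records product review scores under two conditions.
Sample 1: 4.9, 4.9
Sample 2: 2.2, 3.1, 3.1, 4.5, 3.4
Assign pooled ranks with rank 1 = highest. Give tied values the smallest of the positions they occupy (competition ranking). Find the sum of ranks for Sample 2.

Sorted (descending): 4.9, 4.9, 4.5, 3.4, 3.1, 3.1, 2.2
The 2 values of 4.9 occupy positions 1–2 → each gets rank 1.
The 2 values of 3.1 occupy positions 5–6 → each gets rank 5.
Sample 2 values → pooled ranks: 2.2→7, 3.1→5, 3.1→5, 4.5→3, 3.4→4
Rank sum = 7 + 5 + 5 + 3 + 4 = 24

24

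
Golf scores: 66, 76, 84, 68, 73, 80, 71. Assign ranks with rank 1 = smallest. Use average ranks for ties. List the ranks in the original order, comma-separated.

Sorted (ascending): 66, 68, 71, 73, 76, 80, 84
No ties — each value takes its position as its rank.

1, 5, 7, 2, 4, 6, 3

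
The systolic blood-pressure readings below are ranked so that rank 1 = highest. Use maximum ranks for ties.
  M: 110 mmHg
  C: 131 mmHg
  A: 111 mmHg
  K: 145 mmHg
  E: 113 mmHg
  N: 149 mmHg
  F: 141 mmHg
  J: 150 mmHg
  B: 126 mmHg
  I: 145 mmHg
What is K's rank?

Sorted (descending): 150, 149, 145, 145, 141, 131, 126, 113, 111, 110
The 2 values of 145 occupy positions 3–4 → each gets rank 4.
K has value 145 mmHg → rank 4.

4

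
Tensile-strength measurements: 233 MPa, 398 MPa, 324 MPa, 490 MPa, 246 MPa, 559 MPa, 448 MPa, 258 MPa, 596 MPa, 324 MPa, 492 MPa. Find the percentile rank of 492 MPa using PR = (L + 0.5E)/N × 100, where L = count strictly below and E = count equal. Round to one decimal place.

N = 11.
Strictly below 492: 8. Equal to 492: 1.
PR = (8 + 0.5·1)/11 × 100 = 77.3

77.3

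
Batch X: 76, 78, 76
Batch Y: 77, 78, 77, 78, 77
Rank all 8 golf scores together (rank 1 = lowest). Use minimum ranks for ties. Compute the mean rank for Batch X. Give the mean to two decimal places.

Sorted (ascending): 76, 76, 77, 77, 77, 78, 78, 78
The 2 values of 76 occupy positions 1–2 → each gets rank 1.
The 3 values of 77 occupy positions 3–5 → each gets rank 3.
The 3 values of 78 occupy positions 6–8 → each gets rank 6.
Batch X values → pooled ranks: 76→1, 78→6, 76→1
Mean rank = (1 + 6 + 1) / 3 = 2.67

2.67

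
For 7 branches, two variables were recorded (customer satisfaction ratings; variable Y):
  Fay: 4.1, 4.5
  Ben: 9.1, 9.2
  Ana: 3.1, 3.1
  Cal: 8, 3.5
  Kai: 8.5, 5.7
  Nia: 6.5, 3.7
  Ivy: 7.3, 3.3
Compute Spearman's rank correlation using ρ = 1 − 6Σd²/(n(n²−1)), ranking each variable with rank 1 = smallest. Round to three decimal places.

0.679

Ranks of variable 1: 2, 7, 1, 5, 6, 3, 4
Ranks of variable 2: 5, 7, 1, 3, 6, 4, 2
d = r₁ − r₂: -3, 0, 0, 2, 0, -1, 2
d²: 9, 0, 0, 4, 0, 1, 4; Σd² = 18
ρ = 1 − 6·18/(7·48) = 1 − 108/336 = 0.679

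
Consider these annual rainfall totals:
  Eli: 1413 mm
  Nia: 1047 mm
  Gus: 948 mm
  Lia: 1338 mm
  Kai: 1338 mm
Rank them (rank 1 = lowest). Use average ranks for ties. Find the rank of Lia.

3.5

Sorted (ascending): 948, 1047, 1338, 1338, 1413
The 2 values of 1338 occupy positions 3–4 → average rank (3+4)/2 = 3.5.
Lia has value 1338 mm → rank 3.5.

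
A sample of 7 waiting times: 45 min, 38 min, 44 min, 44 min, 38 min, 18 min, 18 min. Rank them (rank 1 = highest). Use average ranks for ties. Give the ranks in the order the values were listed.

Sorted (descending): 45, 44, 44, 38, 38, 18, 18
The 2 values of 44 occupy positions 2–3 → average rank (2+3)/2 = 2.5.
The 2 values of 38 occupy positions 4–5 → average rank (4+5)/2 = 4.5.
The 2 values of 18 occupy positions 6–7 → average rank (6+7)/2 = 6.5.

1, 4.5, 2.5, 2.5, 4.5, 6.5, 6.5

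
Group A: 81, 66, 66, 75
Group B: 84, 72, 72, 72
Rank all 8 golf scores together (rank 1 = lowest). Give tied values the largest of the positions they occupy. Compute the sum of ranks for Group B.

23

Sorted (ascending): 66, 66, 72, 72, 72, 75, 81, 84
The 2 values of 66 occupy positions 1–2 → each gets rank 2.
The 3 values of 72 occupy positions 3–5 → each gets rank 5.
Group B values → pooled ranks: 84→8, 72→5, 72→5, 72→5
Rank sum = 8 + 5 + 5 + 5 = 23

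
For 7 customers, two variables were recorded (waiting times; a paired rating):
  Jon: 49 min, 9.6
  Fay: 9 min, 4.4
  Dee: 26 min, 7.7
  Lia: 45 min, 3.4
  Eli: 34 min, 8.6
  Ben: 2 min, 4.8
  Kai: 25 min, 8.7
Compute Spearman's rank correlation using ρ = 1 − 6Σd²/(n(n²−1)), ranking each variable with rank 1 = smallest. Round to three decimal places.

0.321

Ranks of variable 1: 7, 2, 4, 6, 5, 1, 3
Ranks of variable 2: 7, 2, 4, 1, 5, 3, 6
d = r₁ − r₂: 0, 0, 0, 5, 0, -2, -3
d²: 0, 0, 0, 25, 0, 4, 9; Σd² = 38
ρ = 1 − 6·38/(7·48) = 1 − 228/336 = 0.321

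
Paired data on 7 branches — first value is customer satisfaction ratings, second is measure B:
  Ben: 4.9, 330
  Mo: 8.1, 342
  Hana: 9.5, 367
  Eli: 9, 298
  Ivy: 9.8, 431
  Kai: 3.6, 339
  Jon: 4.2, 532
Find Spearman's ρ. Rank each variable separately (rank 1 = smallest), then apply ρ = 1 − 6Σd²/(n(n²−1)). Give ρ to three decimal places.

Ranks of variable 1: 3, 4, 6, 5, 7, 1, 2
Ranks of variable 2: 2, 4, 5, 1, 6, 3, 7
d = r₁ − r₂: 1, 0, 1, 4, 1, -2, -5
d²: 1, 0, 1, 16, 1, 4, 25; Σd² = 48
ρ = 1 − 6·48/(7·48) = 1 − 288/336 = 0.143

0.143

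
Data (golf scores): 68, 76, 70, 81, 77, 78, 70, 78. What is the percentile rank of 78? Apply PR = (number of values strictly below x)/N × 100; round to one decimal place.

N = 8.
Strictly below 78: 5. Equal to 78: 2.
PR = 5/8 × 100 = 62.5

62.5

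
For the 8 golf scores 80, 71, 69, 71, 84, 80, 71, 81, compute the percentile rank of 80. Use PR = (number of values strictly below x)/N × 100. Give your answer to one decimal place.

N = 8.
Strictly below 80: 4. Equal to 80: 2.
PR = 4/8 × 100 = 50.0

50.0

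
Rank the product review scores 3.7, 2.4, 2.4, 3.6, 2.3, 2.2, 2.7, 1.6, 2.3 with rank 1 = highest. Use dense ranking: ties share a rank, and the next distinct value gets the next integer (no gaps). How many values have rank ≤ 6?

Sorted (descending): 3.7, 3.6, 2.7, 2.4, 2.4, 2.3, 2.3, 2.2, 1.6
The 2 values of 2.4 share dense rank 4.
The 2 values of 2.3 share dense rank 5.
Remaining distinct values take the next consecutive integers.
Ranks ≤ 6: {1, 2, 3, 4, 4, 5, 5, 6} → 8 values.

8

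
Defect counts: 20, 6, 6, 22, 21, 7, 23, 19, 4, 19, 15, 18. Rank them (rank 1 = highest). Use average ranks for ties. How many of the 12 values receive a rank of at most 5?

4

Sorted (descending): 23, 22, 21, 20, 19, 19, 18, 15, 7, 6, 6, 4
The 2 values of 19 occupy positions 5–6 → average rank (5+6)/2 = 5.5.
The 2 values of 6 occupy positions 10–11 → average rank (10+11)/2 = 10.5.
Ranks ≤ 5: {1, 2, 3, 4} → 4 values.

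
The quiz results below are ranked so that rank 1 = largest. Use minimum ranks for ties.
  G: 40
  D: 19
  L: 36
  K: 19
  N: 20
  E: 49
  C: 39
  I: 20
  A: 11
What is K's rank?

Sorted (descending): 49, 40, 39, 36, 20, 20, 19, 19, 11
The 2 values of 20 occupy positions 5–6 → each gets rank 5.
The 2 values of 19 occupy positions 7–8 → each gets rank 7.
K has value 19 → rank 7.

7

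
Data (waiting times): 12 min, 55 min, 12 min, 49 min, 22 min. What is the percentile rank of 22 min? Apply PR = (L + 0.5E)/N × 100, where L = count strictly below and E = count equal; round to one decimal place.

N = 5.
Strictly below 22: 2. Equal to 22: 1.
PR = (2 + 0.5·1)/5 × 100 = 50.0

50.0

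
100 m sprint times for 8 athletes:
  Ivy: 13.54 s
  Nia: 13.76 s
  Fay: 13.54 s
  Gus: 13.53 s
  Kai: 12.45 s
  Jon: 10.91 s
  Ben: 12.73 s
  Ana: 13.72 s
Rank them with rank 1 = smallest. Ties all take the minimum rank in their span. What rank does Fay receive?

5

Sorted (ascending): 10.91, 12.45, 12.73, 13.53, 13.54, 13.54, 13.72, 13.76
The 2 values of 13.54 occupy positions 5–6 → each gets rank 5.
Fay has value 13.54 s → rank 5.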